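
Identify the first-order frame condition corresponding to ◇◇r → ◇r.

transitivity

This schema is equivalent to the 4 axiom □r → □□r.
Its frame correspondent is transitivity — ∀x ∀y ∀z (Rxy ∧ Ryz → Rxz).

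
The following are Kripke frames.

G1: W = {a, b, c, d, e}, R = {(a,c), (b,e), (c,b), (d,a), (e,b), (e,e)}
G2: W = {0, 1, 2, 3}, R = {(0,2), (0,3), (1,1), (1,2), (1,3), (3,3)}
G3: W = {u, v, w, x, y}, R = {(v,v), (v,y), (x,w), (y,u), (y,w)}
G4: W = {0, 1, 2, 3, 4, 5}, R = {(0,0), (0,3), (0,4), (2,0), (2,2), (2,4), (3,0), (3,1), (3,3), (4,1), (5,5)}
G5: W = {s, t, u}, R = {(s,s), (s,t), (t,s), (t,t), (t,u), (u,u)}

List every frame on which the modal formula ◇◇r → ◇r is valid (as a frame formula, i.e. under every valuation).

The schema corresponds to transitivity: ∀x ∀y ∀z (Rxy ∧ Ryz → Rxz).
G1: fails — Rcb and Rbe but not Rce.
G2: satisfies the condition.
G3: fails — Rvy and Ryw but not Rvw.
G4: fails — R04 and R41 but not R01.
G5: fails — Rst and Rtu but not Rsu.

G2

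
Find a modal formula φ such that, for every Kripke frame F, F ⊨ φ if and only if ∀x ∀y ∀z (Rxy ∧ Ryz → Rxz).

The condition is transitivity. The 4 schema □p → □□p defines it.

□p → □□p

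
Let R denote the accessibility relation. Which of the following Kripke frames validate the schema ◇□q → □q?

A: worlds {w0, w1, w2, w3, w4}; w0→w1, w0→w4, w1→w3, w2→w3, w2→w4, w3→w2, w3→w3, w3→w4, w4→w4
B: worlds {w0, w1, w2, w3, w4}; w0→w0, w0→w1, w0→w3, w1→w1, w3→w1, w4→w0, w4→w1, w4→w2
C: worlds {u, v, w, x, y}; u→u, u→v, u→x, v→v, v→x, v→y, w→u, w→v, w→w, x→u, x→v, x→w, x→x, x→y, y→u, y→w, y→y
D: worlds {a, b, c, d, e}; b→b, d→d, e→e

Frame correspondent (Sahlqvist): ∀x ∀y ∀z (Rxy ∧ Rxz → Ryz) — i.e. the Euclidean property.
A: fails — Rw0w4 and Rw0w1 but not Rw4w1.
B: fails — Rw0w1 and Rw0w0 but not Rw1w0.
C: fails — Ruv and Ruu but not Rvu.
D: ✓.
Valid on: D.

D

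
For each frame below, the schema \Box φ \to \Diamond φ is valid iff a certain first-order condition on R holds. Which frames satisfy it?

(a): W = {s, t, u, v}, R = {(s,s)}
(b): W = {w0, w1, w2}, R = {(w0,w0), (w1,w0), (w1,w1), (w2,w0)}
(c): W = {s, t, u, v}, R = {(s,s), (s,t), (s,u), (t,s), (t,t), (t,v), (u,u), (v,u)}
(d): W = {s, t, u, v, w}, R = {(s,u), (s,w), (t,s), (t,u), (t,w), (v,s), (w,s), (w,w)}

Frame correspondent (Sahlqvist): \forall x \exists y Rxy — i.e. seriality.
(a): fails — world t has no successor.
(b): satisfies the condition.
(c): satisfies the condition.
(d): fails — world u has no successor.

(b), (c)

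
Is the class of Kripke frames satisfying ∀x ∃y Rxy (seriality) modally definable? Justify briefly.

Yes, by □q → ◇q

The condition is seriality. A defining modal formula is □q → ◇q.
Suppose □q→◇q is valid. At any x set V(q)=W. Then □q at x, so ◇q at x, so x has a successor.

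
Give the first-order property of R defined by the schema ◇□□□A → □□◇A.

This is a Sahlqvist (Geach-type) schema ◇^1□^3A → □^2◇^1A.
Minimal-valuation argument: fix x; take any y with xR^1y and any z with xR^2z. Set V(A) to the set of worlds R-reachable from y in exactly 3 steps. Then □^3A holds at y, so the antecedent holds at x; validity forces ◇^1A at z, giving a w with zR^1w and yR^3w.
First-order correspondent: ∀x ∀y ∀z ((xRy ∧ xR²z) → ∃w (yR³w ∧ zRw)).

∀x ∀y ∀z ((xRy ∧ xR²z) → ∃w (yR³w ∧ zRw))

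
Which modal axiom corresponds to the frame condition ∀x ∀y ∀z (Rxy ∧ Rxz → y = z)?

◇p → □p

The condition is partial functionality. The CD schema ◇p → □p defines it.
Suppose ◇p→□p is valid. Take Rxy, Rxz and set V(p)={y}. Then ◇p at x, so □p at x, so p at z, i.e. z=y.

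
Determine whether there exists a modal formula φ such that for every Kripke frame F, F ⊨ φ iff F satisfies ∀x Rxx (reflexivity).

The condition is reflexivity. A defining modal formula is □q → q.
Suppose □q→q is valid. At any x set V(q)={w : Rxw}. Then □q holds at x, so q holds at x, i.e. Rxx.

Yes, by □q → q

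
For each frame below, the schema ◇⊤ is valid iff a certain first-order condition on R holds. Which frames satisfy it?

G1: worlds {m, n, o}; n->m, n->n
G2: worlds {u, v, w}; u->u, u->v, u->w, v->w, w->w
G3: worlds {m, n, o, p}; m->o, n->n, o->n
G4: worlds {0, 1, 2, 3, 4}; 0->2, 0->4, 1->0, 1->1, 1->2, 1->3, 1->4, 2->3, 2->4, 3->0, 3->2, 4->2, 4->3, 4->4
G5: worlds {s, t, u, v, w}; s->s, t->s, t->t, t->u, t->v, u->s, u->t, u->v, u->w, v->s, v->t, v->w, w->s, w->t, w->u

G2, G4, G5

This is the axiom for seriality; its first-order frame correspondent is ∀x ∃y Rxy.
G1: fails — world m has no successor.
G2: holds.
G3: fails — world p has no successor.
G4: holds.
G5: holds.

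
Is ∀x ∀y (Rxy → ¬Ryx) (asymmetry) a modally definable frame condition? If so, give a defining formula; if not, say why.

If a class were modally definable it would be closed under surjective bounded morphisms (Goldblatt–Thomason).
The 3-cycle (worlds w0,w1,w2 with w0→w1→w2→w0) is asymmetric. Mapping every world to a single reflexive point • is a surjective bounded morphism, and the reflexive point is not asymmetric (R•• but asymmetry requires ¬R••).
So the class is not modally definable.

No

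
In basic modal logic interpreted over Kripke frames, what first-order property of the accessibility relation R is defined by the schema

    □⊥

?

□⊥ is valid iff no world has any successor (otherwise □⊥ fails at any world with one).
The converse is a direct semantic check.
Frame condition: ∀x ∀y ¬Rxy.

emptiness of R: ∀x ∀y ¬Rxy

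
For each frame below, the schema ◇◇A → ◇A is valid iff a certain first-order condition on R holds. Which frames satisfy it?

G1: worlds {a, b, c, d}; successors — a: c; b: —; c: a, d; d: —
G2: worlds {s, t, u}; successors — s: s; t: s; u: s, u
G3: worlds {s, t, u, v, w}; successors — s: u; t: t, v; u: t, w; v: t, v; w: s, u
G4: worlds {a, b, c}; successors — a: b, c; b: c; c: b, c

Frame correspondent (Sahlqvist): ∀x ∀y ∀z (Rxy ∧ Ryz → Rxz) — i.e. transitivity.
G1: fails — Rac and Rca but not Raa.
G2: condition met.
G3: fails — Ruw and Rwu but not Ruu.
G4: fails — Rbc and Rcb but not Rbb.

G2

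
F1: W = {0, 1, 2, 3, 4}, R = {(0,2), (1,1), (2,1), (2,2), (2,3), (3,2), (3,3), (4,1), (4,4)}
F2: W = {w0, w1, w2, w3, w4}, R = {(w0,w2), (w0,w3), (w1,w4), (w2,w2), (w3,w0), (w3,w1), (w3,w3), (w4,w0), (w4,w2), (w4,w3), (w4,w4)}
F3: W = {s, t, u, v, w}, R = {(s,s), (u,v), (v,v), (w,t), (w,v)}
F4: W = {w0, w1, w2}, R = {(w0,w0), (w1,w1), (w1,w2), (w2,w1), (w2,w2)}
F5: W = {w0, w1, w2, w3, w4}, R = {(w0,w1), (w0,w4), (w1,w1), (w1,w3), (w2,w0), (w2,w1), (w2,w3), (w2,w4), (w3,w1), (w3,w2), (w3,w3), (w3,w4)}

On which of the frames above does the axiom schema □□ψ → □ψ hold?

The schema corresponds to density: ∀x ∀y (Rxy → ∃z (Rxz ∧ Rzy)).
F1: holds.
F2: holds.
F3: fails — Rwt but no z with Rwz and Rzt.
F4: holds.
F5: fails — Rw0w4 but no z with Rw0z and Rzw4.
Valid on: F1, F2, F4.

F1, F2, F4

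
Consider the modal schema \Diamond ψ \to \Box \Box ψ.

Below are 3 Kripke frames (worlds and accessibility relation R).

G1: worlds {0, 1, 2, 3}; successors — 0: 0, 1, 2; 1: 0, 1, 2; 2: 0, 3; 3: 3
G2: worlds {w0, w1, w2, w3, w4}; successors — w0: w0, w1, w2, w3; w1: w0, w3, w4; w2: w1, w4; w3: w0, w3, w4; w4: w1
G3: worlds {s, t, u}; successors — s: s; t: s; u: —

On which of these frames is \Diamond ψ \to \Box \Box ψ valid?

G3

This is the axiom for a generalized confluence (Geach) condition; its first-order frame correspondent is \forall x \forall y \forall z ((xRy \wedge x R^2 z) \to \exists w (y = w \wedge z = w)).
G1: fails — 0R0, 0R²1 but 0 ≠ 1.
G2: fails — w0Rw0, w0R²w1 but w0 ≠ w1.
G3: holds.
Valid on: G3.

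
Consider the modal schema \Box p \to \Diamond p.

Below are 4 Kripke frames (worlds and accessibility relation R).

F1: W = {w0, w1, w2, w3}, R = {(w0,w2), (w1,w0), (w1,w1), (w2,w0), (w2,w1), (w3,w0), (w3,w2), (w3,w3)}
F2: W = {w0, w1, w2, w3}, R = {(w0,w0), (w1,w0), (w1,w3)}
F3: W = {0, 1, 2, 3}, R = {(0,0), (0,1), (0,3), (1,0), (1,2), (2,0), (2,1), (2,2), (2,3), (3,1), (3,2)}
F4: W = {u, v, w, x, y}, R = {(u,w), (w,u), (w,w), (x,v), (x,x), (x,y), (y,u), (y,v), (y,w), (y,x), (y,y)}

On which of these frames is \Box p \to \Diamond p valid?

This is the axiom for seriality; its first-order frame correspondent is \forall x \exists y Rxy.
F1: condition met.
F2: fails — world w2 has no successor.
F3: condition met.
F4: fails — world v has no successor.

F1, F3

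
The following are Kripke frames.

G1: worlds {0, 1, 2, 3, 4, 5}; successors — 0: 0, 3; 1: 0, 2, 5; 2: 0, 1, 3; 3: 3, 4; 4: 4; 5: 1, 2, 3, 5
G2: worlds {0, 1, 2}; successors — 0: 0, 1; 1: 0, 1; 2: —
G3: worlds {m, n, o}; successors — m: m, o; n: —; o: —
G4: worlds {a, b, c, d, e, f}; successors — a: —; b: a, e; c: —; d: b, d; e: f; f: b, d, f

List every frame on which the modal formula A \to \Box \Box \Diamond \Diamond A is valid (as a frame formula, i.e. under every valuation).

G2

The schema corresponds to a generalized confluence (Geach) condition: \forall x \forall z (x R^2 z \to \exists w (x = w \wedge z R^2 w)).
G1: fails — 0R²3 but no w with 0=w and 3R²w.
G2: ✓.
G3: fails — mR²o but no w with m=w and oR²w.
G4: fails — dR²a but no w with d=w and aR²w.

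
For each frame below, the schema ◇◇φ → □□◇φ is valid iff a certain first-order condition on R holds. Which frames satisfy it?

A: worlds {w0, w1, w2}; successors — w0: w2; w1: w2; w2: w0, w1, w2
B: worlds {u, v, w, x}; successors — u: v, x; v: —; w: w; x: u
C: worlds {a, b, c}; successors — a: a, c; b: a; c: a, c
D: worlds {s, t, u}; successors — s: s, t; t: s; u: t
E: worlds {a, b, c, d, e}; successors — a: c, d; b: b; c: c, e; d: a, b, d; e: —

Frame correspondent (Sahlqvist): ∀x ∀y ∀z ((xR²y ∧ xR²z) → ∃w (y = w ∧ zRw)) — i.e. a generalized confluence (Geach) condition.
A: fails — w0R²w0, w0R²w0 but no w with w0=w and w0Rw.
B: fails — uR²u, uR²u but no t with u=t and uRt.
C: ✓.
D: fails — sR²t, sR²t but no w with t=w and tRw.
E: fails — aR²a, aR²a but no w with a=w and aRw.
Valid on: C.

C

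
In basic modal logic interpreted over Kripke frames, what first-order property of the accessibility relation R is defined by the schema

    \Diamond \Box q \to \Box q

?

the Euclidean property: \forall x \forall y \forall z (Rxy \wedge Rxz \to Ryz)

Equivalently (dual form): ◇q → □◇q.
Suppose ◇q→□◇q is valid. Take Rxy, Rxz and set V(q)={y}. Then ◇q at x, so □◇q at x, so ◇q at z, so some w with Rzw has q; w=y, i.e. Rzy. By symmetry of the argument, Ryz.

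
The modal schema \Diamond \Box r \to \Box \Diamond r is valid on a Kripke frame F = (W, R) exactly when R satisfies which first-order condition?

Suppose ◇□r→□◇r is valid. Take Rxy, Rxz and set V(r)={w : Ryw}. Then □r at y so ◇□r at x, so □◇r at x, so ◇r at z, giving w with Rzw and Ryw.

convergence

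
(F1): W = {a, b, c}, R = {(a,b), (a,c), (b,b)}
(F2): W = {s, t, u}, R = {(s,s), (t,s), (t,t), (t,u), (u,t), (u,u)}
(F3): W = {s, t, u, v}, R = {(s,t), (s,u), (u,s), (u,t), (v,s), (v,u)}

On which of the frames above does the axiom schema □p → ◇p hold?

(F2)

Frame correspondent (Sahlqvist): ∀x ∃y Rxy — i.e. seriality.
(F1): fails — world c has no successor.
(F2): satisfies the condition.
(F3): fails — world t has no successor.
Valid on: (F2).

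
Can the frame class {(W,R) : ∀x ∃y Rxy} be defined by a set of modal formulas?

The condition is seriality. A defining modal formula is □r → ◇r.
Suppose □r→◇r is valid. At any x set V(r)=W. Then □r at x, so ◇r at x, so x has a successor.

Definable; □r → ◇r defines it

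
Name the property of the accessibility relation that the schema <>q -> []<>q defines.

Suppose ◇q→□◇q is valid. Take Rxy, Rxz and set V(q)={y}. Then ◇q at x, so □◇q at x, so ◇q at z, so some w with Rzw has q; w=y, i.e. Rzy. By symmetry of the argument, Ryz.

the Euclidean property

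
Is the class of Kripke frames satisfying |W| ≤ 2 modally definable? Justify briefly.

Modal frame validity is preserved under disjoint unions.
Any modal formula valid on each of 3 disjoint one-world frames is valid on their disjoint union (validity is preserved under disjoint unions). Each one-world frame has |W|=1≤2, but the union has |W|=3.
So the class is not modally definable.

No — not modally definable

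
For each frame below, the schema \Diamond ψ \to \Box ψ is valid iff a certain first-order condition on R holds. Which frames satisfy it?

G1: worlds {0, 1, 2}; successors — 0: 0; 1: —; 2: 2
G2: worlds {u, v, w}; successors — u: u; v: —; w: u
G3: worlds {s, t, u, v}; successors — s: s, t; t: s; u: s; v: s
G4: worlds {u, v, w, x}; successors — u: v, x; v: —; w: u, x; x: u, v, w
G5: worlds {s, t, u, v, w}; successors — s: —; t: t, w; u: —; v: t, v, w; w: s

G1, G2

The schema corresponds to partial functionality: \forall x \forall y \forall z (Rxy \wedge Rxz \to y = z).
G1: ✓.
G2: ✓.
G3: fails — s sees both s and t.
G4: fails — u sees both v and x.
G5: fails — t sees both t and w.
Valid on: G1, G2.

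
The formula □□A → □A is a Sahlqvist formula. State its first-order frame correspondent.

Density

Suppose □□A→□A is valid. Take Rxy and set V(A)={w : xR²w}. Then □□A at x, so □A at x, so A at y, i.e. ∃z(Rxz∧Rzy).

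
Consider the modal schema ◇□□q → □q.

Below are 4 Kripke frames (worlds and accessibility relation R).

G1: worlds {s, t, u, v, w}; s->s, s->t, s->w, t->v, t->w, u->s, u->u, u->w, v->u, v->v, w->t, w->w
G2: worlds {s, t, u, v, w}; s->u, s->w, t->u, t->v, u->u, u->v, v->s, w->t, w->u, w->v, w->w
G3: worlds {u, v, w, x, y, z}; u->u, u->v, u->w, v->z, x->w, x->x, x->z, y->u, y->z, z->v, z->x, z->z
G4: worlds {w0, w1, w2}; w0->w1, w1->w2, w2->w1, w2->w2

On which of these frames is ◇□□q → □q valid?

The schema corresponds to a generalized confluence (Geach) condition: ∀x ∀y ∀z ((xRy ∧ xRz) → ∃w (yR²w ∧ z = w)).
G1: fails — sRt, sRs but no w* with tR²w* and s=w*.
G2: fails — sRu, sRw but no w* with uR²w* and w=w*.
G3: fails — uRv, uRu but no t with vR²t and u=t.
G4: ✓.
Valid on: G4.

G4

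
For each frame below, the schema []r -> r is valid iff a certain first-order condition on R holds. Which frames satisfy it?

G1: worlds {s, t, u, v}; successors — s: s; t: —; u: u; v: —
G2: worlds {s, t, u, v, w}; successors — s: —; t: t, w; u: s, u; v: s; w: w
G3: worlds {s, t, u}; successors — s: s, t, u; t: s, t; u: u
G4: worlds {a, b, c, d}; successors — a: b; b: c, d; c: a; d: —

This is the axiom for reflexivity; its first-order frame correspondent is forall x Rxx.
G1: fails — world t does not see itself.
G2: fails — world s does not see itself.
G3: satisfies the condition.
G4: fails — world a does not see itself.
Valid on: G3.

G3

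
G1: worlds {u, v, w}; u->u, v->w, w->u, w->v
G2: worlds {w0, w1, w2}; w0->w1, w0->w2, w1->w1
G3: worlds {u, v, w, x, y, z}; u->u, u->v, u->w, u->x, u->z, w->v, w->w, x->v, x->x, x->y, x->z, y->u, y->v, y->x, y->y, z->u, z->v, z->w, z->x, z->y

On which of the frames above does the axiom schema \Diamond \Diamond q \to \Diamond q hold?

The schema corresponds to transitivity: \forall x \forall y \forall z (Rxy \wedge Ryz \to Rxz).
G1: fails — Rvw and Rwu but not Rvu.
G2: condition met.
G3: fails — Ryx and Rxz but not Ryz.

G2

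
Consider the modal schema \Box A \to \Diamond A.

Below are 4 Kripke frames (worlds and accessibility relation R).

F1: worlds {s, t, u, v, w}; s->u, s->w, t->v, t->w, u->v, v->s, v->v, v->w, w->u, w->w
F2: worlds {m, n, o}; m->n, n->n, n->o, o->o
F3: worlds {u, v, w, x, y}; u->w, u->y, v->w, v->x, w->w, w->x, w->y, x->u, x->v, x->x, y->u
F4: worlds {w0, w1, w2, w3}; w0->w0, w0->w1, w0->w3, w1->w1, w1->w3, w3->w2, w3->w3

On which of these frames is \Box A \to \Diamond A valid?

Frame correspondent (Sahlqvist): \forall x \exists y Rxy — i.e. seriality.
F1: satisfies the condition.
F2: satisfies the condition.
F3: satisfies the condition.
F4: fails — world w2 has no successor.

F1, F2, F3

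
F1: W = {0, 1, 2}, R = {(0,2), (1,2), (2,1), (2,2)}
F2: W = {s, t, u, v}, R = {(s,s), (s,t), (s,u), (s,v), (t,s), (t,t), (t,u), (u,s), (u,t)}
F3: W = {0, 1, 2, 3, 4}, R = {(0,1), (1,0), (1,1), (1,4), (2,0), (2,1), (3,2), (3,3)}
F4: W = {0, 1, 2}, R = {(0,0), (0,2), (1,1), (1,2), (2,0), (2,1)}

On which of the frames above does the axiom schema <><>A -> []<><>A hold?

Frame correspondent (Sahlqvist): forall x forall y forall z ((x R^2 y & xRz) -> exists w (y = w & z R^2 w)) — i.e. a generalized confluence (Geach) condition.
F1: satisfies the condition.
F2: fails — sR²s, sRv but no w with s=w and vR²w.
F3: fails — 1R²0, 1R4 but no w with 0=w and 4R²w.
F4: satisfies the condition.

F1, F4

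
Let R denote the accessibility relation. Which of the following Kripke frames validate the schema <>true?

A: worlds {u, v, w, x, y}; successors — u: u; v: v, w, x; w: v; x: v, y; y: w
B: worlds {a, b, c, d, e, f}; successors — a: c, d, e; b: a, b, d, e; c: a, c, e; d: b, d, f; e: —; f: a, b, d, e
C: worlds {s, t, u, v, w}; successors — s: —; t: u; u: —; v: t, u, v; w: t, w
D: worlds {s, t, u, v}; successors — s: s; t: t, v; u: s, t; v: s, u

Frame correspondent (Sahlqvist): forall x exists y Rxy — i.e. seriality.
A: ✓.
B: fails — world e has no successor.
C: fails — world s has no successor.
D: ✓.

A, D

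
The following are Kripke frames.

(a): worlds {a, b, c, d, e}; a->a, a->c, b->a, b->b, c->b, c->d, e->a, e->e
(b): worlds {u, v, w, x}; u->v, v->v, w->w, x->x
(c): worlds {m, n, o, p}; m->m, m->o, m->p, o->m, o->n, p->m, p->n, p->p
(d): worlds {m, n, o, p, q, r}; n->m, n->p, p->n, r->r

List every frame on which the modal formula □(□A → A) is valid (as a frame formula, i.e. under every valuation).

(b)

Frame correspondent (Sahlqvist): ∀x ∀y (Rxy → Ryy) — i.e. shift-reflexivity.
(a): fails — Rcd but not Rdd.
(b): holds.
(c): fails — Ron but not Rnn.
(d): fails — Rnm but not Rmm.
Valid on: (b).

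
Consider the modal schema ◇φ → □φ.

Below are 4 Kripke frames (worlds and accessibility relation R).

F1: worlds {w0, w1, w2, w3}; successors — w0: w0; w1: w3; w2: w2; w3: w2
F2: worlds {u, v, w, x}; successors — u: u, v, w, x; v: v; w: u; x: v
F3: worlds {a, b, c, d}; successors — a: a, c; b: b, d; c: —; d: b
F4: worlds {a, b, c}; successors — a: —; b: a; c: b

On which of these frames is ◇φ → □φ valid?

F1, F4

Frame correspondent (Sahlqvist): ∀x ∀y ∀z (Rxy ∧ Rxz → y = z) — i.e. partial functionality.
F1: holds.
F2: fails — u sees both u and v.
F3: fails — a sees both a and c.
F4: holds.
Valid on: F1, F4.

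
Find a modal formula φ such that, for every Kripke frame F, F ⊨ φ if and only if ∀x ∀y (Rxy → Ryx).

The condition is symmetry. The B schema ψ → □◇ψ defines it.
Suppose ψ→□◇ψ is valid. Take Rxy and set V(ψ)={x}. Then ψ at x, so □◇ψ at x, so ◇ψ at y, so some z with Ryz has ψ; z=x, i.e. Ryx.

ψ → □◇ψ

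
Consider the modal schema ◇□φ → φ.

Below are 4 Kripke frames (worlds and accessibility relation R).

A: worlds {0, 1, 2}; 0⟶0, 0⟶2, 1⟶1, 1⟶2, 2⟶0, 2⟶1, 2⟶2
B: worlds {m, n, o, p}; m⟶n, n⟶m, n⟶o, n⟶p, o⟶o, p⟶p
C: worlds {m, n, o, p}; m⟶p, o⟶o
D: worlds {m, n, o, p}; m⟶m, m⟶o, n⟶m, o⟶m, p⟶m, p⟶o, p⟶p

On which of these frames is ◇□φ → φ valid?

A

The schema corresponds to symmetry: ∀x ∀y (Rxy → Ryx).
A: satisfies the condition.
B: fails — Rno but not Ron.
C: fails — Rmp but not Rpm.
D: fails — Rpm but not Rmp.
Valid on: A.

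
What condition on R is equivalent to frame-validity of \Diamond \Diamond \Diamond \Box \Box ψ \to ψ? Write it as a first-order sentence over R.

This is a Sahlqvist (Geach-type) schema ◇^3□^2ψ → □^0◇^0ψ.
First-order correspondent: \forall x \forall y (x R^3 y \to \exists w (y R^2 w \wedge x = w)).

\forall x \forall y (x R^3 y \to \exists w (y R^2 w \wedge x = w))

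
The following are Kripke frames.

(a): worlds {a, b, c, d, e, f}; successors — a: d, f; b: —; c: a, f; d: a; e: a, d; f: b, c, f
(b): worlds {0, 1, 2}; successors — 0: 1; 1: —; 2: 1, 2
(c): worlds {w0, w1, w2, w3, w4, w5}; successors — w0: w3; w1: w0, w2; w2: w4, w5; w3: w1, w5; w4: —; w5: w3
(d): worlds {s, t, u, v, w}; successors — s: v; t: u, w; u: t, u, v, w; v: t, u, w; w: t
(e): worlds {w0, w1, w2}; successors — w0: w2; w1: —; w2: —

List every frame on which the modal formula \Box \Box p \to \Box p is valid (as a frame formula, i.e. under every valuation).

Frame correspondent (Sahlqvist): \forall x \forall y (Rxy \to \exists z (Rxz \wedge Rzy)) — i.e. density.
(a): fails — Rda but no z with Rdz and Rza.
(b): fails — R01 but no z with R0z and Rz1.
(c): fails — Rw1w2 but no z with Rw1z and Rzw2.
(d): fails — Rwt but no z with Rwz and Rzt.
(e): fails — Rw0w2 but no z with Rw0z and Rzw2.
Valid on no frame.

none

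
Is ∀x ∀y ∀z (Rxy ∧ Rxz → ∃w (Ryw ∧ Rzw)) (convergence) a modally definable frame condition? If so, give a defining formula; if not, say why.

Yes: it is convergence, defined by the .2 schema ◇□p → □◇p.

Yes — defined by ◇□p → □◇p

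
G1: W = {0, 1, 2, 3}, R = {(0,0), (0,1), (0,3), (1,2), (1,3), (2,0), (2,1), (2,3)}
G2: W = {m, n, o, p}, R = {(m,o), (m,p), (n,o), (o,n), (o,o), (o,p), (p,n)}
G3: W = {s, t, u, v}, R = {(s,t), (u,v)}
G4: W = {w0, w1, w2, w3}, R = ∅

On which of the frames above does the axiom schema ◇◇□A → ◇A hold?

G3, G4

The schema corresponds to a generalized confluence (Geach) condition: ∀x ∀y (xR²y → ∃w (yRw ∧ xRw)).
G1: fails — 0R²3 but no w with 3Rw and 0Rw.
G2: fails — mR²p but no w with pRw and mRw.
G3: holds.
G4: holds.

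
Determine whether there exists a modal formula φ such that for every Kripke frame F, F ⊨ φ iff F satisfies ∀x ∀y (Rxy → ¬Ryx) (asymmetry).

Any modally definable frame class is closed under surjective bounded morphisms.
The 5-cycle (worlds 0,1,2,3,4 with 0→1→2→3→4→0) is asymmetric. Mapping every world to a single reflexive point • is a surjective bounded morphism, and the reflexive point is not asymmetric (R•• but asymmetry requires ¬R••).
Hence asymmetry is not modally definable.

No — not modally definable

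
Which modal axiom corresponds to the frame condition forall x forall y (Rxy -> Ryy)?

This is shift-reflexivity; the standard corresponding axiom is T□: □(□q → q).
Suppose □(□q→q) is valid. Take Rxy and set V(q)={w : Ryw}. Then at y, □q holds; since □(□q→q) at x, □q→q at y, so q at y, i.e. Ryy.

□(□q → q)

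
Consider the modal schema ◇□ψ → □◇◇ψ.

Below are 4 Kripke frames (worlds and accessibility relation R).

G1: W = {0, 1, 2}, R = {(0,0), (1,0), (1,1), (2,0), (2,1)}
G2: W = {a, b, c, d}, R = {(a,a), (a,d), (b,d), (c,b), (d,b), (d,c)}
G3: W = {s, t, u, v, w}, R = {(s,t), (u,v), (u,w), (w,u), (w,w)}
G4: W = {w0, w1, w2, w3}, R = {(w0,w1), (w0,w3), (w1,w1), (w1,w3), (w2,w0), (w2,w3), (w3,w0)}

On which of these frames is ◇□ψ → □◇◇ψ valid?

The schema corresponds to a generalized confluence (Geach) condition: ∀x ∀y ∀z ((xRy ∧ xRz) → ∃w (yRw ∧ zR²w)).
G1: satisfies the condition.
G2: fails — cRb, cRb but no w with bRw and bR²w.
G3: fails — sRt, sRt but no w* with tRw* and tR²w*.
G4: fails — w0Rw3, w0Rw3 but no w with w3Rw and w3R²w.

G1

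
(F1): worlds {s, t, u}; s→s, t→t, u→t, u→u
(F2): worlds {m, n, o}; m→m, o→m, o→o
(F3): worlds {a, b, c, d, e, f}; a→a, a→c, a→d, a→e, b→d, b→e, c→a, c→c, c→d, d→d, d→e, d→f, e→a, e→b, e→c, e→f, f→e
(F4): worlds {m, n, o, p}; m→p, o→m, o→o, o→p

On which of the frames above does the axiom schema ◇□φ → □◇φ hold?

(F1), (F2)

The schema corresponds to convergence: ∀x ∀y ∀z (Rxy ∧ Rxz → ∃w (Ryw ∧ Rzw)).
(F1): satisfies the condition.
(F2): satisfies the condition.
(F3): fails — Rde and Rdf but e and f have no common successor.
(F4): fails — Rmp and Rmp but p and p have no common successor.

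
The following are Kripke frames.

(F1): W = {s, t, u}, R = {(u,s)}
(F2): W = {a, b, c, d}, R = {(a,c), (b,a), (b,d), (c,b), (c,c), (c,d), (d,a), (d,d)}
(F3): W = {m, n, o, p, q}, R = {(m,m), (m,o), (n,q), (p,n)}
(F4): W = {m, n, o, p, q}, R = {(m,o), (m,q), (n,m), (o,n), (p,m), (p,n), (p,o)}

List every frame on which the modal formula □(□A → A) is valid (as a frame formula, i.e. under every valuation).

none

This is the axiom for shift-reflexivity; its first-order frame correspondent is ∀x ∀y (Rxy → Ryy).
(F1): fails — Rus but not Rss.
(F2): fails — Rba but not Raa.
(F3): fails — Rnq but not Rqq.
(F4): fails — Ron but not Rnn.
Valid on no frame.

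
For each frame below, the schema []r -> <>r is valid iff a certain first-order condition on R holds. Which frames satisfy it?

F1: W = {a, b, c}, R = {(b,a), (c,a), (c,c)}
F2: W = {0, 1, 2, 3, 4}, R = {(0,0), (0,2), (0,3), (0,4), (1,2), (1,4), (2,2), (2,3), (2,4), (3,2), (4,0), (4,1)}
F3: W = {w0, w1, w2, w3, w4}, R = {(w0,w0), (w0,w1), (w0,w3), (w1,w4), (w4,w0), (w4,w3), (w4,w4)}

F2

The schema corresponds to seriality: forall x exists y Rxy.
F1: fails — world a has no successor.
F2: ✓.
F3: fails — world w2 has no successor.
Valid on: F2.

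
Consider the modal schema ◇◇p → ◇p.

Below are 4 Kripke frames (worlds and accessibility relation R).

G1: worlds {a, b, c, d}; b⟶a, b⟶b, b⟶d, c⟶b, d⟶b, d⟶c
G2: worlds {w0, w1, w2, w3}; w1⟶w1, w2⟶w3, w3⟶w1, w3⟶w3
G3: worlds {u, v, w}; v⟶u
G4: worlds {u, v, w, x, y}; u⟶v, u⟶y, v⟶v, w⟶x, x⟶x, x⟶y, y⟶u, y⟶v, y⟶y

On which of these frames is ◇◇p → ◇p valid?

The schema corresponds to transitivity: ∀x ∀y ∀z (Rxy ∧ Ryz → Rxz).
G1: fails — Rcb and Rba but not Rca.
G2: fails — Rw2w3 and Rw3w1 but not Rw2w1.
G3: condition met.
G4: fails — Rwx and Rxy but not Rwy.
Valid on: G3.

G3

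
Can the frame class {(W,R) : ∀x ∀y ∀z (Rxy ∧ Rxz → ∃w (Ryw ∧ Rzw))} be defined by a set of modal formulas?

This is a Sahlqvist condition; the .2 axiom ◇□r → □◇r defines it.
Suppose ◇□r→□◇r is valid. Take Rxy, Rxz and set V(r)={w : Ryw}. Then □r at y so ◇□r at x, so □◇r at x, so ◇r at z, giving w with Rzw and Ryw.

Yes — defined by ◇□r → □◇r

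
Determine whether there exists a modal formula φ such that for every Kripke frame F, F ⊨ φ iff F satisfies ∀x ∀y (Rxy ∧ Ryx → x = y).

Modal frame validity is preserved under surjective bounded morphisms.
The 4-cycle (worlds w0,w1,w2,w3 with w0→w1→w2→w3→w0) is antisymmetric. Sending even-indexed worlds to s and odd-indexed worlds to t is a surjective bounded morphism onto the two-world frame with s↔t, which is not antisymmetric.
So the class is not modally definable.

Not definable by any modal formula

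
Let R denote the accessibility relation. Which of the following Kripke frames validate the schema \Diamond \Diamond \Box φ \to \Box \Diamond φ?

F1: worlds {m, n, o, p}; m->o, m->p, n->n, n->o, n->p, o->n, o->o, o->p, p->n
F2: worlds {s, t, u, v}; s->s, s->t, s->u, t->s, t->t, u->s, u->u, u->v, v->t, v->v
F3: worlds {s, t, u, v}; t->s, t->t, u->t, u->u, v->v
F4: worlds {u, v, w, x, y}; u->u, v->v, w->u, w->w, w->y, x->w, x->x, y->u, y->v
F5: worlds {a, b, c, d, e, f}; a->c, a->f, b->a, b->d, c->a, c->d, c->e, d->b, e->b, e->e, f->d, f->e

F1, F2

This is the axiom for a generalized confluence (Geach) condition; its first-order frame correspondent is \forall x \forall y \forall z ((x R^2 y \wedge xRz) \to \exists w (yRw \wedge zRw)).
F1: condition met.
F2: condition met.
F3: fails — tR²s, tRs but no w with sRw and sRw.
F4: fails — wR²v, wRu but no t with vRt and uRt.
F5: fails — aR²a, aRc but no w with aRw and cRw.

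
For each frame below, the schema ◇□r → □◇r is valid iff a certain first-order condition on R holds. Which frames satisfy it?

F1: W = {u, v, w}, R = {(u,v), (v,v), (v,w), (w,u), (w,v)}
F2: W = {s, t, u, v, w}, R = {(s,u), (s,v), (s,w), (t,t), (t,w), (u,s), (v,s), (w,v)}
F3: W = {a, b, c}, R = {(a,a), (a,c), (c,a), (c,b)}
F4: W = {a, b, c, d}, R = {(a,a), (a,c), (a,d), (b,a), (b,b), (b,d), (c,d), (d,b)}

F1

This is the axiom for convergence; its first-order frame correspondent is ∀x ∀y ∀z (Rxy ∧ Rxz → ∃w (Ryw ∧ Rzw)).
F1: holds.
F2: fails — Rsv and Rsw but v and w have no common successor.
F3: fails — Rca and Rcb but a and b have no common successor.
F4: fails — Raa and Rad but a and d have no common successor.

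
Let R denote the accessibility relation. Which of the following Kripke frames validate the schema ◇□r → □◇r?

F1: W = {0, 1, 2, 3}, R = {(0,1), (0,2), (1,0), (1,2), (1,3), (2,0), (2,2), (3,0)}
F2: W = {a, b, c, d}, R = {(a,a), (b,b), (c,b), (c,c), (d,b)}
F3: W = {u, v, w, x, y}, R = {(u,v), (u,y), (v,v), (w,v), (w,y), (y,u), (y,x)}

F2

The schema corresponds to convergence: ∀x ∀y ∀z (Rxy ∧ Rxz → ∃w (Ryw ∧ Rzw)).
F1: fails — R10 and R13 but 0 and 3 have no common successor.
F2: condition met.
F3: fails — Ruv and Ruy but v and y have no common successor.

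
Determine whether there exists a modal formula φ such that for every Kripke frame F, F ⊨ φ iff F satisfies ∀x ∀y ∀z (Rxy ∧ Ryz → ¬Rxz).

No

Any modally definable frame class is closed under surjective bounded morphisms.
The 7-cycle (worlds s,t,u,v,w,x,y with s→t→u→v→w→x→y→s) is intransitive. Mapping every world to a single reflexive point • is a surjective bounded morphism; the reflexive point is not intransitive (R••∧R•• but R••).
So the class is not modally definable.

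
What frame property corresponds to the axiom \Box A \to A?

Suppose □A→A is valid. At any x set V(A)={w : Rxw}. Then □A holds at x, so A holds at x, i.e. Rxx.
The converse is a direct semantic check.
Frame condition: \forall x Rxx.

reflexivity: \forall x Rxx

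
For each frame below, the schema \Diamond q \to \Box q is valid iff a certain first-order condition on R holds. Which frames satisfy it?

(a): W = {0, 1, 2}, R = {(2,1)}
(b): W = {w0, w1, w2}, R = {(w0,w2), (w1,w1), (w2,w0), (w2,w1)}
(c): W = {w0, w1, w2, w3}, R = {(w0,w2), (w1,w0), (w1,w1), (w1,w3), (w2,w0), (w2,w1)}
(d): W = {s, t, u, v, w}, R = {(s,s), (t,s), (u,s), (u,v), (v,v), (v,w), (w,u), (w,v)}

This is the axiom for partial functionality; its first-order frame correspondent is \forall x \forall y \forall z (Rxy \wedge Rxz \to y = z).
(a): ✓.
(b): fails — w2 sees both w0 and w1.
(c): fails — w1 sees both w0 and w1.
(d): fails — u sees both s and v.
Valid on: (a).

(a)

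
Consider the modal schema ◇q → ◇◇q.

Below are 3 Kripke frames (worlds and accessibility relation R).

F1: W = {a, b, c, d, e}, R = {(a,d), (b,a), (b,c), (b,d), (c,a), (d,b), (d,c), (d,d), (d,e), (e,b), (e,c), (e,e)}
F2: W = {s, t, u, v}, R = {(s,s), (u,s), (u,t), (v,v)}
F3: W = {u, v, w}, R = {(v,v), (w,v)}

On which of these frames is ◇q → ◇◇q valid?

The schema corresponds to a generalized confluence (Geach) condition: ∀x ∀y (xRy → ∃w (y = w ∧ xR²w)).
F1: fails — cRa but no w with a=w and cR²w.
F2: fails — uRt but no w with t=w and uR²w.
F3: holds.
Valid on: F3.

F3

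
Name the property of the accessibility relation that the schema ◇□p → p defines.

This schema is equivalent to the B axiom p → □◇p.
It corresponds to symmetry: ∀x ∀y (Rxy → Ryx).

symmetry: ∀x ∀y (Rxy → Ryx)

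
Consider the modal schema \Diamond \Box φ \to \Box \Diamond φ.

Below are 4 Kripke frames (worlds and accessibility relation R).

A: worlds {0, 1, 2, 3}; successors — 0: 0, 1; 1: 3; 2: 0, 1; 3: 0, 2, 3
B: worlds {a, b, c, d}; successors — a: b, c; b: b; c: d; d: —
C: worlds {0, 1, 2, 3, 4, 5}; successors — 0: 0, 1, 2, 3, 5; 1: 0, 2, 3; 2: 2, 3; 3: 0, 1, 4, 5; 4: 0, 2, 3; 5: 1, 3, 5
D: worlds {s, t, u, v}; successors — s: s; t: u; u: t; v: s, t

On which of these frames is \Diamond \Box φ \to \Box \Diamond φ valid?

The schema corresponds to convergence: \forall x \forall y \forall z (Rxy \wedge Rxz \to \exists w (Ryw \wedge Rzw)).
A: fails — R00 and R01 but 0 and 1 have no common successor.
B: fails — Rac and Rab but c and b have no common successor.
C: fails — R03 and R02 but 3 and 2 have no common successor.
D: fails — Rvt and Rvs but t and s have no common successor.

none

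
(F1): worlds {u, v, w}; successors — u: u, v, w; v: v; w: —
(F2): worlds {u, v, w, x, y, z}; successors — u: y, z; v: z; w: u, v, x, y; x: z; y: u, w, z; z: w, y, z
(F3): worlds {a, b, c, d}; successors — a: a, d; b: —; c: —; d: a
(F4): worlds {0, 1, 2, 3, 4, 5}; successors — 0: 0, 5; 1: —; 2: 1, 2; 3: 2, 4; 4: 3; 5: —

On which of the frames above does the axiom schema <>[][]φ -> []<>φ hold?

This is the axiom for a generalized confluence (Geach) condition; its first-order frame correspondent is forall x forall y forall z ((xRy & xRz) -> exists w (y R^2 w & zRw)).
(F1): fails — uRu, uRw but no t with uR²t and wRt.
(F2): holds.
(F3): holds.
(F4): fails — 0R0, 0R5 but no w with 0R²w and 5Rw.

(F2), (F3)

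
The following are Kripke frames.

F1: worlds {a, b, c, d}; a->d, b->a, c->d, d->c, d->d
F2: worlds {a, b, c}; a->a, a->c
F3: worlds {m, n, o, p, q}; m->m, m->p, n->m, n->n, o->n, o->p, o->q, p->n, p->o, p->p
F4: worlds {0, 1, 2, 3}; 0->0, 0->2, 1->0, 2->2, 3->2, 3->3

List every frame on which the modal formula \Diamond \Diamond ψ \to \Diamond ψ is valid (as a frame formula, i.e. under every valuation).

Frame correspondent (Sahlqvist): \forall x \forall y \forall z (Rxy \wedge Ryz \to Rxz) — i.e. transitivity.
F1: fails — Rcd and Rdc but not Rcc.
F2: holds.
F3: fails — Ron and Rnm but not Rom.
F4: fails — R10 and R02 but not R12.
Valid on: F2.

F2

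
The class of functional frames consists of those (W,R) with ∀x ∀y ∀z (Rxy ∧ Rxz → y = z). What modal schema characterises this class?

◇p → □p

A defining formula is ◇p → □p (the CD axiom).
Suppose ◇p→□p is valid. Take Rxy, Rxz and set V(p)={y}. Then ◇p at x, so □p at x, so p at z, i.e. z=y.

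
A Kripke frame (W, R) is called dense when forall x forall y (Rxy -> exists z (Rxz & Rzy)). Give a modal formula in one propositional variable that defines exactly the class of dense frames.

This is density; the standard corresponding axiom is C4: □□ψ → □ψ.
Suppose □□ψ→□ψ is valid. Take Rxy and set V(ψ)={w : xR²w}. Then □□ψ at x, so □ψ at x, so ψ at y, i.e. ∃z(Rxz∧Rzy).

□□ψ → □ψ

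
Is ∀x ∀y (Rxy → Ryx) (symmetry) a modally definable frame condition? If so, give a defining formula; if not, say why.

Yes — defined by p → □◇p

The condition is symmetry. A defining modal formula is p → □◇p.
Suppose p→□◇p is valid. Take Rxy and set V(p)={x}. Then p at x, so □◇p at x, so ◇p at y, so some z with Ryz has p; z=x, i.e. Ryx.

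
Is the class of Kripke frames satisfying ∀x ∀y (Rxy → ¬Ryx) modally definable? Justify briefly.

If a class were modally definable it would be closed under surjective bounded morphisms (Goldblatt–Thomason).
The 3-cycle (worlds a,b,c with a→b→c→a) is asymmetric. Mapping every world to a single reflexive point • is a surjective bounded morphism, and the reflexive point is not asymmetric (R•• but asymmetry requires ¬R••).
Hence asymmetry is not modally definable.

Not modally definable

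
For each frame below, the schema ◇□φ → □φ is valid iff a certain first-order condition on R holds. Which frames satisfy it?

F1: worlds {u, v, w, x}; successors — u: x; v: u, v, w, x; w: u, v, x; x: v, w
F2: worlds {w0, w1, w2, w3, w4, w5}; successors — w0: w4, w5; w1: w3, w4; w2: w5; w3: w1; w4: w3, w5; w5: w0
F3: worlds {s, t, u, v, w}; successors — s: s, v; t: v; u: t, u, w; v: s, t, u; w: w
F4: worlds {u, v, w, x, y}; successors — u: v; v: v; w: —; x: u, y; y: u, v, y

Frame correspondent (Sahlqvist): ∀x ∀y ∀z (Rxy ∧ Rxz → Ryz) — i.e. the Euclidean property.
F1: fails — Rux and Rux but not Rxx.
F2: fails — Rw0w4 and Rw0w4 but not Rw4w4.
F3: fails — Rsv and Rsv but not Rvv.
F4: fails — Rxu and Rxu but not Ruu.
Valid on no frame.

none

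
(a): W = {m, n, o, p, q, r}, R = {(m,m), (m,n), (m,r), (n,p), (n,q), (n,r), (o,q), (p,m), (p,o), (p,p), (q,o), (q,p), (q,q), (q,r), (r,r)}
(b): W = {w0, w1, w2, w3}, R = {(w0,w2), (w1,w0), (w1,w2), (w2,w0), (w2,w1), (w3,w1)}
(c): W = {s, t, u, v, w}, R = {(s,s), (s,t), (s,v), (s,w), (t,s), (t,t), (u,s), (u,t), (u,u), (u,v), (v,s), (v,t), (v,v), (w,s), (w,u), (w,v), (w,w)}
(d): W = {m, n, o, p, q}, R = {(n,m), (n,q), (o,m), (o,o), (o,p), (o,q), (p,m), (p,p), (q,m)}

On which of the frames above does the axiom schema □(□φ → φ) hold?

Frame correspondent (Sahlqvist): ∀x ∀y (Rxy → Ryy) — i.e. shift-reflexivity.
(a): fails — Rpo but not Roo.
(b): fails — Rw1w2 but not Rw2w2.
(c): satisfies the condition.
(d): fails — Rom but not Rmm.

(c)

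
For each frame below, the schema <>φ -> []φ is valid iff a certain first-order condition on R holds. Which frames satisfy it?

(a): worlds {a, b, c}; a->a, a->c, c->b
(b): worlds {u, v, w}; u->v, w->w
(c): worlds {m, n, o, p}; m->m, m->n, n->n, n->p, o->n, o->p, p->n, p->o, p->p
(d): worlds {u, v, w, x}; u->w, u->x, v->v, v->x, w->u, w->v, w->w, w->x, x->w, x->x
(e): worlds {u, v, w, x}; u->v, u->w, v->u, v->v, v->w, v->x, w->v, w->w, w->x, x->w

(b)

This is the axiom for partial functionality; its first-order frame correspondent is forall x forall y forall z (Rxy & Rxz -> y = z).
(a): fails — a sees both a and c.
(b): holds.
(c): fails — m sees both m and n.
(d): fails — u sees both w and x.
(e): fails — u sees both v and w.
Valid on: (b).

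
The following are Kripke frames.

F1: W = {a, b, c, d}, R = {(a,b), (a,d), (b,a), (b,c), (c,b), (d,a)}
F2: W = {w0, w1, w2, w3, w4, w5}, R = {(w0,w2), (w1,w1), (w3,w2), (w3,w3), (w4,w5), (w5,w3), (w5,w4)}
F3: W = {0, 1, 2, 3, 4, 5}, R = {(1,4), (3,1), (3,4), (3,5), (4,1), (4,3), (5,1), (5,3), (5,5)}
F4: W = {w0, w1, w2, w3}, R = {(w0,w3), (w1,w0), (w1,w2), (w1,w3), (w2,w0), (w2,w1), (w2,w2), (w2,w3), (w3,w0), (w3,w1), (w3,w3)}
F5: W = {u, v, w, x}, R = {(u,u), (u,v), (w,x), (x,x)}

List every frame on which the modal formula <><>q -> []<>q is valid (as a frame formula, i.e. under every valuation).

The schema corresponds to a generalized confluence (Geach) condition: forall x forall y forall z ((x R^2 y & xRz) -> exists w (y = w & zRw)).
F1: fails — aR²c, aRd but no w with c=w and dRw.
F2: fails — w3R²w2, w3Rw2 but no w with w2=w and w2Rw.
F3: fails — 3R²1, 3R1 but no w with 1=w and 1Rw.
F4: fails — w1R²w0, w1Rw0 but no w with w0=w and w0Rw.
F5: fails — uR²u, uRv but no t with u=t and vRt.
Valid on no frame.

none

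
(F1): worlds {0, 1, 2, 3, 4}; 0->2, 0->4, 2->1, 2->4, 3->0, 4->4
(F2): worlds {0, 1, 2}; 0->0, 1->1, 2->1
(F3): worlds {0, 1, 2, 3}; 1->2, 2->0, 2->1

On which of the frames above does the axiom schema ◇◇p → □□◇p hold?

(F2)

Frame correspondent (Sahlqvist): ∀x ∀y ∀z ((xR²y ∧ xR²z) → ∃w (y = w ∧ zRw)) — i.e. a generalized confluence (Geach) condition.
(F1): fails — 0R²1, 0R²1 but no w with 1=w and 1Rw.
(F2): condition met.
(F3): fails — 1R²0, 1R²0 but no w with 0=w and 0Rw.
Valid on: (F2).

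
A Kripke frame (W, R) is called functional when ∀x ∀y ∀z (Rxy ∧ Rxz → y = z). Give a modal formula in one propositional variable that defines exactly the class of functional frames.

A defining formula is ◇s → □s (the CD axiom).

◇s → □s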